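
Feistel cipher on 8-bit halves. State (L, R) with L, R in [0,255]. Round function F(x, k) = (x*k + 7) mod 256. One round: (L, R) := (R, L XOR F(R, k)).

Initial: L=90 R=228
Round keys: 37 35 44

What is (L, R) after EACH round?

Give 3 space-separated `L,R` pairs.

Answer: 228,161 161,238 238,78

Derivation:
Round 1 (k=37): L=228 R=161
Round 2 (k=35): L=161 R=238
Round 3 (k=44): L=238 R=78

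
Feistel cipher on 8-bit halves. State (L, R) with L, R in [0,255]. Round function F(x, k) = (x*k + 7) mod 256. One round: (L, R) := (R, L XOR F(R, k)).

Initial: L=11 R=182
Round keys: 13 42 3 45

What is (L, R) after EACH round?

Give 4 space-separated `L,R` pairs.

Answer: 182,78 78,101 101,120 120,122

Derivation:
Round 1 (k=13): L=182 R=78
Round 2 (k=42): L=78 R=101
Round 3 (k=3): L=101 R=120
Round 4 (k=45): L=120 R=122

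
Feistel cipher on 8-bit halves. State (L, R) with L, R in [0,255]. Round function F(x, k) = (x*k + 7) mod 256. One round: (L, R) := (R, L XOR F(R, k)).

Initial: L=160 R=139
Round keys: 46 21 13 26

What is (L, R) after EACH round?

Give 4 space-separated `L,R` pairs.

Answer: 139,161 161,183 183,243 243,2

Derivation:
Round 1 (k=46): L=139 R=161
Round 2 (k=21): L=161 R=183
Round 3 (k=13): L=183 R=243
Round 4 (k=26): L=243 R=2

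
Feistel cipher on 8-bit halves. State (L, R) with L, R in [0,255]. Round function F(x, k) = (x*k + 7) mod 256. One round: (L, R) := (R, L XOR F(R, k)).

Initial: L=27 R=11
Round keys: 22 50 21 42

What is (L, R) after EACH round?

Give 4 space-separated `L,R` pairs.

Round 1 (k=22): L=11 R=226
Round 2 (k=50): L=226 R=32
Round 3 (k=21): L=32 R=69
Round 4 (k=42): L=69 R=121

Answer: 11,226 226,32 32,69 69,121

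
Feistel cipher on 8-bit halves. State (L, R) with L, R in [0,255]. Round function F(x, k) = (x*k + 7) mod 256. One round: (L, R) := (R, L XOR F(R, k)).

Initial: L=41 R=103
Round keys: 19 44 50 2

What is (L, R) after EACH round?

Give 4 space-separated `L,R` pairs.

Round 1 (k=19): L=103 R=133
Round 2 (k=44): L=133 R=132
Round 3 (k=50): L=132 R=74
Round 4 (k=2): L=74 R=31

Answer: 103,133 133,132 132,74 74,31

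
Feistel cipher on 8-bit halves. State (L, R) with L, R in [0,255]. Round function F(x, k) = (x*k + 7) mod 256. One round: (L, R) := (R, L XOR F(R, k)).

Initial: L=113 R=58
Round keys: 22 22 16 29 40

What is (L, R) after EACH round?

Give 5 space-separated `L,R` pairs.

Answer: 58,114 114,233 233,229 229,17 17,74

Derivation:
Round 1 (k=22): L=58 R=114
Round 2 (k=22): L=114 R=233
Round 3 (k=16): L=233 R=229
Round 4 (k=29): L=229 R=17
Round 5 (k=40): L=17 R=74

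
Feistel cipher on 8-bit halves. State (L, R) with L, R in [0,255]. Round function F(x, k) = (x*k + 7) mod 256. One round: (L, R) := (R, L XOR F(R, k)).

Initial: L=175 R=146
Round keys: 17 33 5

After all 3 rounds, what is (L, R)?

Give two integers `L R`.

Round 1 (k=17): L=146 R=22
Round 2 (k=33): L=22 R=79
Round 3 (k=5): L=79 R=132

Answer: 79 132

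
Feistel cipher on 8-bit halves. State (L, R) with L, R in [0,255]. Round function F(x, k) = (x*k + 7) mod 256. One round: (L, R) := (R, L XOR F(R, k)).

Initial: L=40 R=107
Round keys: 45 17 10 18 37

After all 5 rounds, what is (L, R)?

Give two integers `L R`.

Answer: 63 79

Derivation:
Round 1 (k=45): L=107 R=254
Round 2 (k=17): L=254 R=142
Round 3 (k=10): L=142 R=109
Round 4 (k=18): L=109 R=63
Round 5 (k=37): L=63 R=79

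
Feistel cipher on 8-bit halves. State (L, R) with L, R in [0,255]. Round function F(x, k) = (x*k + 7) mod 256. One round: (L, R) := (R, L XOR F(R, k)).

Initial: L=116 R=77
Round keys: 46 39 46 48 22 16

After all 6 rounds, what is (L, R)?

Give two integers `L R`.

Round 1 (k=46): L=77 R=169
Round 2 (k=39): L=169 R=139
Round 3 (k=46): L=139 R=168
Round 4 (k=48): L=168 R=12
Round 5 (k=22): L=12 R=167
Round 6 (k=16): L=167 R=123

Answer: 167 123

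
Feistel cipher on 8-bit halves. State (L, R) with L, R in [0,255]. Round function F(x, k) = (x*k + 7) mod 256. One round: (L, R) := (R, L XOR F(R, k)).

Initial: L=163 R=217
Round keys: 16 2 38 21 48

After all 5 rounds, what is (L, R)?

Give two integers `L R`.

Round 1 (k=16): L=217 R=52
Round 2 (k=2): L=52 R=182
Round 3 (k=38): L=182 R=63
Round 4 (k=21): L=63 R=132
Round 5 (k=48): L=132 R=248

Answer: 132 248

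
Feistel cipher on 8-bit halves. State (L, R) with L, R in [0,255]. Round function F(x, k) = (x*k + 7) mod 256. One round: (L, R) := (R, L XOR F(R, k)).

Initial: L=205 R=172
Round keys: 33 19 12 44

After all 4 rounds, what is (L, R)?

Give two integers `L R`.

Round 1 (k=33): L=172 R=254
Round 2 (k=19): L=254 R=77
Round 3 (k=12): L=77 R=93
Round 4 (k=44): L=93 R=78

Answer: 93 78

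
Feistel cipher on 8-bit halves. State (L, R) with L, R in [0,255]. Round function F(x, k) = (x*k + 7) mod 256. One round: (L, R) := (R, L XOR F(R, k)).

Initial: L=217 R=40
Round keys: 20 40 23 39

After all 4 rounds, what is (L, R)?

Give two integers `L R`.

Answer: 174 22

Derivation:
Round 1 (k=20): L=40 R=254
Round 2 (k=40): L=254 R=159
Round 3 (k=23): L=159 R=174
Round 4 (k=39): L=174 R=22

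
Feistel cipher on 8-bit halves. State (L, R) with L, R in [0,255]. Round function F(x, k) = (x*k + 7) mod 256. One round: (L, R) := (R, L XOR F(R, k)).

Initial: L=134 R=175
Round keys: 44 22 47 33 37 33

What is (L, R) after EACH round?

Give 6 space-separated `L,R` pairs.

Answer: 175,157 157,42 42,32 32,13 13,200 200,194

Derivation:
Round 1 (k=44): L=175 R=157
Round 2 (k=22): L=157 R=42
Round 3 (k=47): L=42 R=32
Round 4 (k=33): L=32 R=13
Round 5 (k=37): L=13 R=200
Round 6 (k=33): L=200 R=194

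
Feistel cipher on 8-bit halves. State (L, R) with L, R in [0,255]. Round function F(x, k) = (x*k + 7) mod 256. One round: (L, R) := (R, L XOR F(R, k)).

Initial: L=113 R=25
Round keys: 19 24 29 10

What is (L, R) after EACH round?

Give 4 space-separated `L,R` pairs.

Round 1 (k=19): L=25 R=147
Round 2 (k=24): L=147 R=214
Round 3 (k=29): L=214 R=214
Round 4 (k=10): L=214 R=181

Answer: 25,147 147,214 214,214 214,181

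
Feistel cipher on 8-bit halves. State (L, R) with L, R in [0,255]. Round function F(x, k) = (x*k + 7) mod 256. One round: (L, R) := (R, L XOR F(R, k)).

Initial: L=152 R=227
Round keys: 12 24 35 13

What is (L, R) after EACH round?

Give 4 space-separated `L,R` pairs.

Round 1 (k=12): L=227 R=51
Round 2 (k=24): L=51 R=44
Round 3 (k=35): L=44 R=56
Round 4 (k=13): L=56 R=243

Answer: 227,51 51,44 44,56 56,243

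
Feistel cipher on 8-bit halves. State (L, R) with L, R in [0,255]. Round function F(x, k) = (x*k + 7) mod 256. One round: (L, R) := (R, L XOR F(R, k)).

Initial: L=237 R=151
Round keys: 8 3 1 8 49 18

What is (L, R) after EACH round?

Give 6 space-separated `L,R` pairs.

Round 1 (k=8): L=151 R=82
Round 2 (k=3): L=82 R=106
Round 3 (k=1): L=106 R=35
Round 4 (k=8): L=35 R=117
Round 5 (k=49): L=117 R=79
Round 6 (k=18): L=79 R=224

Answer: 151,82 82,106 106,35 35,117 117,79 79,224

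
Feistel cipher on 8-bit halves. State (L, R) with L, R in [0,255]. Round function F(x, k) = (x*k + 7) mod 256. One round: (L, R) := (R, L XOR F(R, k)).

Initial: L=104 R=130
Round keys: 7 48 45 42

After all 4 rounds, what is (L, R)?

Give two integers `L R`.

Answer: 229 108

Derivation:
Round 1 (k=7): L=130 R=253
Round 2 (k=48): L=253 R=245
Round 3 (k=45): L=245 R=229
Round 4 (k=42): L=229 R=108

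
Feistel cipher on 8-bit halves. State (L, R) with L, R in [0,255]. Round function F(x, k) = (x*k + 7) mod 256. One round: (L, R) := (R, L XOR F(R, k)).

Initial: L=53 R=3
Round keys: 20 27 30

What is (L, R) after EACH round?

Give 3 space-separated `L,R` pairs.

Round 1 (k=20): L=3 R=118
Round 2 (k=27): L=118 R=122
Round 3 (k=30): L=122 R=37

Answer: 3,118 118,122 122,37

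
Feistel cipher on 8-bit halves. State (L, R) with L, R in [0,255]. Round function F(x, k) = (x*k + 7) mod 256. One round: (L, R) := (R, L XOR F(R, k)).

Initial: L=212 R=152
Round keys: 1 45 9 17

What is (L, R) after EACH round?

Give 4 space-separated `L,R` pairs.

Answer: 152,75 75,174 174,110 110,251

Derivation:
Round 1 (k=1): L=152 R=75
Round 2 (k=45): L=75 R=174
Round 3 (k=9): L=174 R=110
Round 4 (k=17): L=110 R=251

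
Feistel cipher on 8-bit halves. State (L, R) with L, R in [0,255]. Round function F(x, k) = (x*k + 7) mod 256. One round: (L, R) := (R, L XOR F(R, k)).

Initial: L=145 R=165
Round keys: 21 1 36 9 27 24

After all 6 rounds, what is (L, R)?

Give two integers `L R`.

Answer: 33 131

Derivation:
Round 1 (k=21): L=165 R=1
Round 2 (k=1): L=1 R=173
Round 3 (k=36): L=173 R=90
Round 4 (k=9): L=90 R=156
Round 5 (k=27): L=156 R=33
Round 6 (k=24): L=33 R=131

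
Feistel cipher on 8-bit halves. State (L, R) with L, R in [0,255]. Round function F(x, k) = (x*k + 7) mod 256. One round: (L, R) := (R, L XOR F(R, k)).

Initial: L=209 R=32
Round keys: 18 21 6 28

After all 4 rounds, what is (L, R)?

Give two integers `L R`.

Round 1 (k=18): L=32 R=150
Round 2 (k=21): L=150 R=117
Round 3 (k=6): L=117 R=83
Round 4 (k=28): L=83 R=110

Answer: 83 110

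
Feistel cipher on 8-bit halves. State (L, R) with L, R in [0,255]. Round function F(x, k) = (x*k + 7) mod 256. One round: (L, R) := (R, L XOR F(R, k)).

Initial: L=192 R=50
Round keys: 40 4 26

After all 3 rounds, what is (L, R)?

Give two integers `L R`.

Answer: 81 86

Derivation:
Round 1 (k=40): L=50 R=23
Round 2 (k=4): L=23 R=81
Round 3 (k=26): L=81 R=86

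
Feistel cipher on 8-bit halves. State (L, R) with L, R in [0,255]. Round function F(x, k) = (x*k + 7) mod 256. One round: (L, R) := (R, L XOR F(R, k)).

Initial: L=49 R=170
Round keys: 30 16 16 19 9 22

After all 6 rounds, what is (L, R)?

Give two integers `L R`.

Round 1 (k=30): L=170 R=194
Round 2 (k=16): L=194 R=141
Round 3 (k=16): L=141 R=21
Round 4 (k=19): L=21 R=27
Round 5 (k=9): L=27 R=239
Round 6 (k=22): L=239 R=138

Answer: 239 138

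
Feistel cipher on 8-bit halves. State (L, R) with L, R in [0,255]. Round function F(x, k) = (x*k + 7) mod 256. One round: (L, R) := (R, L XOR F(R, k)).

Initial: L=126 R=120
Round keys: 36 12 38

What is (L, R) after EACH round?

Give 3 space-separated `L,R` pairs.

Round 1 (k=36): L=120 R=153
Round 2 (k=12): L=153 R=75
Round 3 (k=38): L=75 R=176

Answer: 120,153 153,75 75,176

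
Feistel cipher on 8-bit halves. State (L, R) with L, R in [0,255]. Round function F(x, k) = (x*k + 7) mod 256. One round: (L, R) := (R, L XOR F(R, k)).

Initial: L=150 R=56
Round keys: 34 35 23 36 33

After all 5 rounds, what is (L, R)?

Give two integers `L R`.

Answer: 229 168

Derivation:
Round 1 (k=34): L=56 R=225
Round 2 (k=35): L=225 R=242
Round 3 (k=23): L=242 R=36
Round 4 (k=36): L=36 R=229
Round 5 (k=33): L=229 R=168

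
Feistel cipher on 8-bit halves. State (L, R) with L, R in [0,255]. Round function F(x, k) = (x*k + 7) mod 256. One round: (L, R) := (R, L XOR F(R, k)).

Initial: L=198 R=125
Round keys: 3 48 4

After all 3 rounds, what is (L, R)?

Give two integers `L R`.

Round 1 (k=3): L=125 R=184
Round 2 (k=48): L=184 R=250
Round 3 (k=4): L=250 R=87

Answer: 250 87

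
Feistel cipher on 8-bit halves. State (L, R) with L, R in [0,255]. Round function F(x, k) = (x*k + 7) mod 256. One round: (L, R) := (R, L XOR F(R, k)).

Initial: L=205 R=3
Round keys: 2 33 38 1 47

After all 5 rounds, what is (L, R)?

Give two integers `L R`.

Answer: 34 154

Derivation:
Round 1 (k=2): L=3 R=192
Round 2 (k=33): L=192 R=196
Round 3 (k=38): L=196 R=223
Round 4 (k=1): L=223 R=34
Round 5 (k=47): L=34 R=154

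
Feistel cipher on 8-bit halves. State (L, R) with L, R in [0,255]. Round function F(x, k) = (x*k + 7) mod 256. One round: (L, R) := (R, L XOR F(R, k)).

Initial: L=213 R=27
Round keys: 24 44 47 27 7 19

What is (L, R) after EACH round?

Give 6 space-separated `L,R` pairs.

Answer: 27,90 90,100 100,57 57,110 110,48 48,249

Derivation:
Round 1 (k=24): L=27 R=90
Round 2 (k=44): L=90 R=100
Round 3 (k=47): L=100 R=57
Round 4 (k=27): L=57 R=110
Round 5 (k=7): L=110 R=48
Round 6 (k=19): L=48 R=249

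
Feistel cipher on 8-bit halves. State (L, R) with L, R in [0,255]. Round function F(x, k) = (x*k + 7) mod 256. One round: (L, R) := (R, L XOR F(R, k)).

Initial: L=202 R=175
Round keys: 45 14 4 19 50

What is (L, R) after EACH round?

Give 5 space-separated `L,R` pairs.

Round 1 (k=45): L=175 R=0
Round 2 (k=14): L=0 R=168
Round 3 (k=4): L=168 R=167
Round 4 (k=19): L=167 R=196
Round 5 (k=50): L=196 R=232

Answer: 175,0 0,168 168,167 167,196 196,232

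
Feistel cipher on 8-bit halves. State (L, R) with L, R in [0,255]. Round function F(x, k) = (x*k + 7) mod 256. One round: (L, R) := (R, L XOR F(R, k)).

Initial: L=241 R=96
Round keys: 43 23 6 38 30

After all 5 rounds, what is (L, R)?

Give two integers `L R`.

Answer: 40 172

Derivation:
Round 1 (k=43): L=96 R=214
Round 2 (k=23): L=214 R=33
Round 3 (k=6): L=33 R=27
Round 4 (k=38): L=27 R=40
Round 5 (k=30): L=40 R=172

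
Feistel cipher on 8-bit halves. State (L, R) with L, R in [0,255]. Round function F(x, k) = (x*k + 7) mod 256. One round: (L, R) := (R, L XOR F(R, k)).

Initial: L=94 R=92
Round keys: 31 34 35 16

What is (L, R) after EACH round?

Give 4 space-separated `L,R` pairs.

Answer: 92,117 117,205 205,123 123,122

Derivation:
Round 1 (k=31): L=92 R=117
Round 2 (k=34): L=117 R=205
Round 3 (k=35): L=205 R=123
Round 4 (k=16): L=123 R=122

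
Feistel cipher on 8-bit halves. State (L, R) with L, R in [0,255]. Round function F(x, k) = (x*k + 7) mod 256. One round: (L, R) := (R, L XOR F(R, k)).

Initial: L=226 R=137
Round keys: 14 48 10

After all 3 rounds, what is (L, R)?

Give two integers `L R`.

Answer: 222 212

Derivation:
Round 1 (k=14): L=137 R=103
Round 2 (k=48): L=103 R=222
Round 3 (k=10): L=222 R=212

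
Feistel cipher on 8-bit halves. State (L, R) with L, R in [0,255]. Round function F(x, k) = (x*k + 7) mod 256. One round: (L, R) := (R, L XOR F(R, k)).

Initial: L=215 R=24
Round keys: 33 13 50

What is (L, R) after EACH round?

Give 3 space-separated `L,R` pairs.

Answer: 24,200 200,55 55,13

Derivation:
Round 1 (k=33): L=24 R=200
Round 2 (k=13): L=200 R=55
Round 3 (k=50): L=55 R=13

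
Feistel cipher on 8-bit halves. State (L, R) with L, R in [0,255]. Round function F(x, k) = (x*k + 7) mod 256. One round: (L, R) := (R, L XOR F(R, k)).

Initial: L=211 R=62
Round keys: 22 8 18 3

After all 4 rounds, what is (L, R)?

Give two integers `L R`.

Round 1 (k=22): L=62 R=136
Round 2 (k=8): L=136 R=121
Round 3 (k=18): L=121 R=1
Round 4 (k=3): L=1 R=115

Answer: 1 115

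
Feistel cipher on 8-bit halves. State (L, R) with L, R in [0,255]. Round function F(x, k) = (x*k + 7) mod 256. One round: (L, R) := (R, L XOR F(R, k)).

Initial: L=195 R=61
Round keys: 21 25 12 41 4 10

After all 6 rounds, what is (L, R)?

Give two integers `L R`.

Round 1 (k=21): L=61 R=203
Round 2 (k=25): L=203 R=231
Round 3 (k=12): L=231 R=16
Round 4 (k=41): L=16 R=112
Round 5 (k=4): L=112 R=215
Round 6 (k=10): L=215 R=29

Answer: 215 29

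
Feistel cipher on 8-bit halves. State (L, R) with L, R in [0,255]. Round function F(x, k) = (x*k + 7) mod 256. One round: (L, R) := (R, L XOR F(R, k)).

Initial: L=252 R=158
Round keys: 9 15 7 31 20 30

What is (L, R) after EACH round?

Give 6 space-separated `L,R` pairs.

Answer: 158,105 105,176 176,190 190,185 185,197 197,164

Derivation:
Round 1 (k=9): L=158 R=105
Round 2 (k=15): L=105 R=176
Round 3 (k=7): L=176 R=190
Round 4 (k=31): L=190 R=185
Round 5 (k=20): L=185 R=197
Round 6 (k=30): L=197 R=164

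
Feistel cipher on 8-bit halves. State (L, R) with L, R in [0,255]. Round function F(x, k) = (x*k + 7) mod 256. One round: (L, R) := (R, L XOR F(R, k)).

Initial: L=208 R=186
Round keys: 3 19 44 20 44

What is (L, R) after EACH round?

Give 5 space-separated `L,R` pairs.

Answer: 186,229 229,188 188,178 178,83 83,249

Derivation:
Round 1 (k=3): L=186 R=229
Round 2 (k=19): L=229 R=188
Round 3 (k=44): L=188 R=178
Round 4 (k=20): L=178 R=83
Round 5 (k=44): L=83 R=249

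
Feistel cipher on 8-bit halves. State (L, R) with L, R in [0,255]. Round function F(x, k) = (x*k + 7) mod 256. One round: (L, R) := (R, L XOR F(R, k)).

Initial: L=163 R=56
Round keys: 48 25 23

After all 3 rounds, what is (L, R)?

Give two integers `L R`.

Round 1 (k=48): L=56 R=36
Round 2 (k=25): L=36 R=179
Round 3 (k=23): L=179 R=56

Answer: 179 56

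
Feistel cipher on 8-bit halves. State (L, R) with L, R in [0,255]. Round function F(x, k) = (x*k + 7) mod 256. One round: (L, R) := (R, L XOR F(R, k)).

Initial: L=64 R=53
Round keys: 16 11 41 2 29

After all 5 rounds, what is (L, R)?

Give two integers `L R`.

Round 1 (k=16): L=53 R=23
Round 2 (k=11): L=23 R=49
Round 3 (k=41): L=49 R=247
Round 4 (k=2): L=247 R=196
Round 5 (k=29): L=196 R=204

Answer: 196 204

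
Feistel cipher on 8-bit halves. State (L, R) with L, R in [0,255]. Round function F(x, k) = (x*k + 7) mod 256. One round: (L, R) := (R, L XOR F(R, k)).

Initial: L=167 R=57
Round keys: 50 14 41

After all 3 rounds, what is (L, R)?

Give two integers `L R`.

Round 1 (k=50): L=57 R=142
Round 2 (k=14): L=142 R=242
Round 3 (k=41): L=242 R=71

Answer: 242 71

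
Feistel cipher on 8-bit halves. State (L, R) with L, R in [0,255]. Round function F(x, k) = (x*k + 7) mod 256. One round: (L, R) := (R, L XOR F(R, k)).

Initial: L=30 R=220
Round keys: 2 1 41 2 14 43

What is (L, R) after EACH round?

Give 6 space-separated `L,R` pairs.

Round 1 (k=2): L=220 R=161
Round 2 (k=1): L=161 R=116
Round 3 (k=41): L=116 R=58
Round 4 (k=2): L=58 R=15
Round 5 (k=14): L=15 R=227
Round 6 (k=43): L=227 R=39

Answer: 220,161 161,116 116,58 58,15 15,227 227,39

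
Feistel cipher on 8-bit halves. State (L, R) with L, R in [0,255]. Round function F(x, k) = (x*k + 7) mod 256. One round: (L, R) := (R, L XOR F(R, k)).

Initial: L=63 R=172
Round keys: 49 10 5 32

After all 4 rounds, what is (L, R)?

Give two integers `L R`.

Answer: 106 20

Derivation:
Round 1 (k=49): L=172 R=204
Round 2 (k=10): L=204 R=83
Round 3 (k=5): L=83 R=106
Round 4 (k=32): L=106 R=20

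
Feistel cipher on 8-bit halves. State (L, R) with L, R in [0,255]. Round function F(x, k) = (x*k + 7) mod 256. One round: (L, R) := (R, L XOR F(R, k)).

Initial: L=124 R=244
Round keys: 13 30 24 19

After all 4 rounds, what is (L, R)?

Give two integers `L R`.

Round 1 (k=13): L=244 R=23
Round 2 (k=30): L=23 R=77
Round 3 (k=24): L=77 R=40
Round 4 (k=19): L=40 R=178

Answer: 40 178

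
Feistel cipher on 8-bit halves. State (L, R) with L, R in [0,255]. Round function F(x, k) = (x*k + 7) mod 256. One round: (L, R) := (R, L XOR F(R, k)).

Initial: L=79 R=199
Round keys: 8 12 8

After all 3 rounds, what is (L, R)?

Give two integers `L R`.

Answer: 128 119

Derivation:
Round 1 (k=8): L=199 R=112
Round 2 (k=12): L=112 R=128
Round 3 (k=8): L=128 R=119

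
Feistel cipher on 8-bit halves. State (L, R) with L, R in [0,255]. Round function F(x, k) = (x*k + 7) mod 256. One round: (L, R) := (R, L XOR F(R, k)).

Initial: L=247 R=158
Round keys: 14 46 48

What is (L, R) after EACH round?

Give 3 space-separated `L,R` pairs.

Answer: 158,92 92,17 17,107

Derivation:
Round 1 (k=14): L=158 R=92
Round 2 (k=46): L=92 R=17
Round 3 (k=48): L=17 R=107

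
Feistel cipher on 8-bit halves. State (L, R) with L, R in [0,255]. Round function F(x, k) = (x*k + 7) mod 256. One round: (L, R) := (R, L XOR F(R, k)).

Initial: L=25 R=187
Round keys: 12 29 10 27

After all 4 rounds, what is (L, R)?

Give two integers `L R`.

Answer: 249 32

Derivation:
Round 1 (k=12): L=187 R=210
Round 2 (k=29): L=210 R=106
Round 3 (k=10): L=106 R=249
Round 4 (k=27): L=249 R=32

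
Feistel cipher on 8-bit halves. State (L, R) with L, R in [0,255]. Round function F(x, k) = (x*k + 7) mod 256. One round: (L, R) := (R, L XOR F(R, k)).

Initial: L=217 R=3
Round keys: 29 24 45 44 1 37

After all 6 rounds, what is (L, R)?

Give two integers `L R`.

Answer: 230 94

Derivation:
Round 1 (k=29): L=3 R=135
Round 2 (k=24): L=135 R=172
Round 3 (k=45): L=172 R=196
Round 4 (k=44): L=196 R=27
Round 5 (k=1): L=27 R=230
Round 6 (k=37): L=230 R=94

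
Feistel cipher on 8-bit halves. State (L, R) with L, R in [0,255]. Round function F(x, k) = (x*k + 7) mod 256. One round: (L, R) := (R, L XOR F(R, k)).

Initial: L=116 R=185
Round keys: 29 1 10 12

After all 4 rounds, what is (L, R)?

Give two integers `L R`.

Answer: 171 61

Derivation:
Round 1 (k=29): L=185 R=136
Round 2 (k=1): L=136 R=54
Round 3 (k=10): L=54 R=171
Round 4 (k=12): L=171 R=61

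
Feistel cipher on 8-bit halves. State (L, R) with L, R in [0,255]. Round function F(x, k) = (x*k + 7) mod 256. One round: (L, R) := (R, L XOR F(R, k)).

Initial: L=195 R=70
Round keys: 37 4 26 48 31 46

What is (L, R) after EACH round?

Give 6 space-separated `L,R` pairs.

Answer: 70,230 230,217 217,247 247,142 142,206 206,133

Derivation:
Round 1 (k=37): L=70 R=230
Round 2 (k=4): L=230 R=217
Round 3 (k=26): L=217 R=247
Round 4 (k=48): L=247 R=142
Round 5 (k=31): L=142 R=206
Round 6 (k=46): L=206 R=133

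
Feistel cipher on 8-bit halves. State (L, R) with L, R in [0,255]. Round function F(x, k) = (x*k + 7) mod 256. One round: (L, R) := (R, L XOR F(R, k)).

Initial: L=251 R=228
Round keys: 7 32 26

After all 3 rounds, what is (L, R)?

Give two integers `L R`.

Round 1 (k=7): L=228 R=184
Round 2 (k=32): L=184 R=227
Round 3 (k=26): L=227 R=173

Answer: 227 173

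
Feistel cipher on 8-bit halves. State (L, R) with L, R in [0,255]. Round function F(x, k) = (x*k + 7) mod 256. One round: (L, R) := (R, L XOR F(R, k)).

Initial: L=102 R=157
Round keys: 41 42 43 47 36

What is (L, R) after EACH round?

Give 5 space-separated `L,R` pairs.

Round 1 (k=41): L=157 R=74
Round 2 (k=42): L=74 R=182
Round 3 (k=43): L=182 R=211
Round 4 (k=47): L=211 R=114
Round 5 (k=36): L=114 R=220

Answer: 157,74 74,182 182,211 211,114 114,220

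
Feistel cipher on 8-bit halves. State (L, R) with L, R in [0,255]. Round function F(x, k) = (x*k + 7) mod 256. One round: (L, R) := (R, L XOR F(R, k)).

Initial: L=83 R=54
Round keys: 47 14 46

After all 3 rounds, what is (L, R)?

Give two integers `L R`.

Answer: 213 239

Derivation:
Round 1 (k=47): L=54 R=162
Round 2 (k=14): L=162 R=213
Round 3 (k=46): L=213 R=239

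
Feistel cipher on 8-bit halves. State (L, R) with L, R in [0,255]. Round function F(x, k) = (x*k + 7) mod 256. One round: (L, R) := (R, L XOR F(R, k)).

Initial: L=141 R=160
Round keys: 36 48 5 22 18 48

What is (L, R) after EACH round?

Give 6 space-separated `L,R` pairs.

Answer: 160,10 10,71 71,96 96,0 0,103 103,87

Derivation:
Round 1 (k=36): L=160 R=10
Round 2 (k=48): L=10 R=71
Round 3 (k=5): L=71 R=96
Round 4 (k=22): L=96 R=0
Round 5 (k=18): L=0 R=103
Round 6 (k=48): L=103 R=87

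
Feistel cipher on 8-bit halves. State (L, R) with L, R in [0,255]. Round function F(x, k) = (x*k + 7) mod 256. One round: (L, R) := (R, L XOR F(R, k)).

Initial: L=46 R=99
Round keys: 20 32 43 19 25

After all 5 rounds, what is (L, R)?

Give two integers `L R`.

Round 1 (k=20): L=99 R=237
Round 2 (k=32): L=237 R=196
Round 3 (k=43): L=196 R=30
Round 4 (k=19): L=30 R=133
Round 5 (k=25): L=133 R=26

Answer: 133 26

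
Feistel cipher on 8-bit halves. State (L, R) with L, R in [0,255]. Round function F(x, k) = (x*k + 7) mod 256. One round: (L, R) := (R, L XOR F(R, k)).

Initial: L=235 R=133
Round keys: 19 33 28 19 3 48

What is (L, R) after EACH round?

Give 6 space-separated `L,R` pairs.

Round 1 (k=19): L=133 R=13
Round 2 (k=33): L=13 R=49
Round 3 (k=28): L=49 R=110
Round 4 (k=19): L=110 R=0
Round 5 (k=3): L=0 R=105
Round 6 (k=48): L=105 R=183

Answer: 133,13 13,49 49,110 110,0 0,105 105,183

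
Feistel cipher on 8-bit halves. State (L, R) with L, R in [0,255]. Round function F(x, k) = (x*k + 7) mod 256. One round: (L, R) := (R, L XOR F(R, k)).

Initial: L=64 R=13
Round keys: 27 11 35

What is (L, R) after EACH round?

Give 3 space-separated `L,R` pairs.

Round 1 (k=27): L=13 R=38
Round 2 (k=11): L=38 R=164
Round 3 (k=35): L=164 R=85

Answer: 13,38 38,164 164,85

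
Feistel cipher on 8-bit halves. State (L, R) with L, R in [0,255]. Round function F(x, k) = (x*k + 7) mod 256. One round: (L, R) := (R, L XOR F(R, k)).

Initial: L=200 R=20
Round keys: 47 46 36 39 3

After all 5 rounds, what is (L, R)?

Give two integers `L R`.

Round 1 (k=47): L=20 R=123
Round 2 (k=46): L=123 R=53
Round 3 (k=36): L=53 R=0
Round 4 (k=39): L=0 R=50
Round 5 (k=3): L=50 R=157

Answer: 50 157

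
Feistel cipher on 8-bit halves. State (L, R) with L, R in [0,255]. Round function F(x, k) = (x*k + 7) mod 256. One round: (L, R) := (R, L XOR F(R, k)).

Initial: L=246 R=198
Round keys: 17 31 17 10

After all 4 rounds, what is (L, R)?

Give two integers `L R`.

Round 1 (k=17): L=198 R=219
Round 2 (k=31): L=219 R=74
Round 3 (k=17): L=74 R=42
Round 4 (k=10): L=42 R=225

Answer: 42 225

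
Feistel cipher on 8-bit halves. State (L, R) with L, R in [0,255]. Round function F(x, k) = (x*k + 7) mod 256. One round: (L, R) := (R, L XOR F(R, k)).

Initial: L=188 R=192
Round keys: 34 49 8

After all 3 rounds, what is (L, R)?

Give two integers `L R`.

Answer: 146 172

Derivation:
Round 1 (k=34): L=192 R=59
Round 2 (k=49): L=59 R=146
Round 3 (k=8): L=146 R=172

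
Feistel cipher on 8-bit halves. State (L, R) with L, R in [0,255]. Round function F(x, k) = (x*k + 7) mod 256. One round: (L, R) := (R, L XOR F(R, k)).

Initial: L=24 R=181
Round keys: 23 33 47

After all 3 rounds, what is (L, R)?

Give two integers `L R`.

Answer: 44 73

Derivation:
Round 1 (k=23): L=181 R=82
Round 2 (k=33): L=82 R=44
Round 3 (k=47): L=44 R=73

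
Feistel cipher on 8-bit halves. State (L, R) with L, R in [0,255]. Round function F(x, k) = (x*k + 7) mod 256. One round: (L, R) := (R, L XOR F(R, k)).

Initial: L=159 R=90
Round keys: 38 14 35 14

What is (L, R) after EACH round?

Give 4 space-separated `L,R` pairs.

Answer: 90,252 252,149 149,154 154,230

Derivation:
Round 1 (k=38): L=90 R=252
Round 2 (k=14): L=252 R=149
Round 3 (k=35): L=149 R=154
Round 4 (k=14): L=154 R=230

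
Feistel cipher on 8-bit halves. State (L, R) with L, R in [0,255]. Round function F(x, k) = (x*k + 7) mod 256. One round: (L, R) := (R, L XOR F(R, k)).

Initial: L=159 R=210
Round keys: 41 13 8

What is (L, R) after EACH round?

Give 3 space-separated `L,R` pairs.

Round 1 (k=41): L=210 R=54
Round 2 (k=13): L=54 R=23
Round 3 (k=8): L=23 R=137

Answer: 210,54 54,23 23,137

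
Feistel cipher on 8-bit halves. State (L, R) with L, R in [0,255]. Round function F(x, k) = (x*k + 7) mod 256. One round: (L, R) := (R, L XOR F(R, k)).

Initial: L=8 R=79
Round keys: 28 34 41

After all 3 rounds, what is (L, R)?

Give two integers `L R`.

Round 1 (k=28): L=79 R=163
Round 2 (k=34): L=163 R=226
Round 3 (k=41): L=226 R=154

Answer: 226 154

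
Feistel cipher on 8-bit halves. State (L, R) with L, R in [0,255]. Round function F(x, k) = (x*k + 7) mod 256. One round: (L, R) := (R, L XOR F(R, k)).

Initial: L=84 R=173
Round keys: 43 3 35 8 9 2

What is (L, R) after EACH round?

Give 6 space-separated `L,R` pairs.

Round 1 (k=43): L=173 R=66
Round 2 (k=3): L=66 R=96
Round 3 (k=35): L=96 R=101
Round 4 (k=8): L=101 R=79
Round 5 (k=9): L=79 R=171
Round 6 (k=2): L=171 R=18

Answer: 173,66 66,96 96,101 101,79 79,171 171,18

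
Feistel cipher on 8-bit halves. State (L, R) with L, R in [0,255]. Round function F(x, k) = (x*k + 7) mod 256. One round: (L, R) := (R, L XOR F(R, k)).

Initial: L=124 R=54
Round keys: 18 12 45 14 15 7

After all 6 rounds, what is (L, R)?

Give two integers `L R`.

Answer: 172 79

Derivation:
Round 1 (k=18): L=54 R=175
Round 2 (k=12): L=175 R=13
Round 3 (k=45): L=13 R=255
Round 4 (k=14): L=255 R=244
Round 5 (k=15): L=244 R=172
Round 6 (k=7): L=172 R=79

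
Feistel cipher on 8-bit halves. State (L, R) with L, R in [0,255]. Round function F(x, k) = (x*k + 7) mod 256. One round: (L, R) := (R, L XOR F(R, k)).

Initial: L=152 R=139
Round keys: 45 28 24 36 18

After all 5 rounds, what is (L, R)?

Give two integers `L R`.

Round 1 (k=45): L=139 R=238
Round 2 (k=28): L=238 R=132
Round 3 (k=24): L=132 R=137
Round 4 (k=36): L=137 R=207
Round 5 (k=18): L=207 R=28

Answer: 207 28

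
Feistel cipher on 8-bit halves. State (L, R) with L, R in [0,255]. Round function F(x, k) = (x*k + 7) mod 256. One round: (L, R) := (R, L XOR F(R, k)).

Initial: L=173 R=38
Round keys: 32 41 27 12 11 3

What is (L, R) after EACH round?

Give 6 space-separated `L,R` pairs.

Answer: 38,106 106,39 39,78 78,136 136,145 145,50

Derivation:
Round 1 (k=32): L=38 R=106
Round 2 (k=41): L=106 R=39
Round 3 (k=27): L=39 R=78
Round 4 (k=12): L=78 R=136
Round 5 (k=11): L=136 R=145
Round 6 (k=3): L=145 R=50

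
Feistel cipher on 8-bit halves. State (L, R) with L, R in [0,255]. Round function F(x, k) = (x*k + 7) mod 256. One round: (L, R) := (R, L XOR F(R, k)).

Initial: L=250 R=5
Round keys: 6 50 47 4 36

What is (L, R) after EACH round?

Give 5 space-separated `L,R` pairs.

Answer: 5,223 223,144 144,168 168,55 55,107

Derivation:
Round 1 (k=6): L=5 R=223
Round 2 (k=50): L=223 R=144
Round 3 (k=47): L=144 R=168
Round 4 (k=4): L=168 R=55
Round 5 (k=36): L=55 R=107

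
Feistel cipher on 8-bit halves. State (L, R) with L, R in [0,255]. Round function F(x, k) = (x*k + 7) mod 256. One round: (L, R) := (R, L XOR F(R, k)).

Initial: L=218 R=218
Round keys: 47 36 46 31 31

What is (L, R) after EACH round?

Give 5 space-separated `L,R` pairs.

Round 1 (k=47): L=218 R=215
Round 2 (k=36): L=215 R=153
Round 3 (k=46): L=153 R=82
Round 4 (k=31): L=82 R=108
Round 5 (k=31): L=108 R=73

Answer: 218,215 215,153 153,82 82,108 108,73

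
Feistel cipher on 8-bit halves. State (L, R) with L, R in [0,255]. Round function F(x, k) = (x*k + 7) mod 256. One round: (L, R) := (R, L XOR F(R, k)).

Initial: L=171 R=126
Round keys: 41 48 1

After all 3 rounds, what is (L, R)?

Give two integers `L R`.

Answer: 217 126

Derivation:
Round 1 (k=41): L=126 R=158
Round 2 (k=48): L=158 R=217
Round 3 (k=1): L=217 R=126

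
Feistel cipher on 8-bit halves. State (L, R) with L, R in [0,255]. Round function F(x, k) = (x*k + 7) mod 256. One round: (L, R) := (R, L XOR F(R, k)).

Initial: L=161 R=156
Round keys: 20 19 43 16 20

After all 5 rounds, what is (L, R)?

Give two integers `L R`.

Answer: 50 23

Derivation:
Round 1 (k=20): L=156 R=150
Round 2 (k=19): L=150 R=181
Round 3 (k=43): L=181 R=248
Round 4 (k=16): L=248 R=50
Round 5 (k=20): L=50 R=23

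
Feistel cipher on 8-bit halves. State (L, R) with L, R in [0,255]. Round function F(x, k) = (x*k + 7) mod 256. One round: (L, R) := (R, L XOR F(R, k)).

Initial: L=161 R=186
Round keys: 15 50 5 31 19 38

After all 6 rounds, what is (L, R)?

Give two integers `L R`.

Answer: 77 43

Derivation:
Round 1 (k=15): L=186 R=76
Round 2 (k=50): L=76 R=101
Round 3 (k=5): L=101 R=76
Round 4 (k=31): L=76 R=94
Round 5 (k=19): L=94 R=77
Round 6 (k=38): L=77 R=43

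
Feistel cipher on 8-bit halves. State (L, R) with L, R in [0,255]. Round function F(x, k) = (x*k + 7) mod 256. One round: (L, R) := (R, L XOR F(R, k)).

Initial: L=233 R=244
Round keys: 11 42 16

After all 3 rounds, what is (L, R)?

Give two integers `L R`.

Answer: 159 157

Derivation:
Round 1 (k=11): L=244 R=106
Round 2 (k=42): L=106 R=159
Round 3 (k=16): L=159 R=157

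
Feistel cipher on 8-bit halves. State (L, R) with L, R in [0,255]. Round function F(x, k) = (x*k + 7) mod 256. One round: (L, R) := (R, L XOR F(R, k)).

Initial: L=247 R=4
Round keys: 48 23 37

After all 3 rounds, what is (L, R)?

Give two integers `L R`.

Answer: 83 54

Derivation:
Round 1 (k=48): L=4 R=48
Round 2 (k=23): L=48 R=83
Round 3 (k=37): L=83 R=54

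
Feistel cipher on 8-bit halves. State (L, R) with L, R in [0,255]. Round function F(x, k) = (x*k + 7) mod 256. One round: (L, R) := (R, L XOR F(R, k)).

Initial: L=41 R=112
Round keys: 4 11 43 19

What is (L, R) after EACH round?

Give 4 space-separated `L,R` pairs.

Round 1 (k=4): L=112 R=238
Round 2 (k=11): L=238 R=49
Round 3 (k=43): L=49 R=172
Round 4 (k=19): L=172 R=250

Answer: 112,238 238,49 49,172 172,250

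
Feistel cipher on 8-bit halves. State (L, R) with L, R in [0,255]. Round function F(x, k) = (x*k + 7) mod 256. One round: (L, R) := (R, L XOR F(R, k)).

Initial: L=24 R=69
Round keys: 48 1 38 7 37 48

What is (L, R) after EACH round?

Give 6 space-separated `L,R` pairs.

Answer: 69,239 239,179 179,118 118,242 242,119 119,165

Derivation:
Round 1 (k=48): L=69 R=239
Round 2 (k=1): L=239 R=179
Round 3 (k=38): L=179 R=118
Round 4 (k=7): L=118 R=242
Round 5 (k=37): L=242 R=119
Round 6 (k=48): L=119 R=165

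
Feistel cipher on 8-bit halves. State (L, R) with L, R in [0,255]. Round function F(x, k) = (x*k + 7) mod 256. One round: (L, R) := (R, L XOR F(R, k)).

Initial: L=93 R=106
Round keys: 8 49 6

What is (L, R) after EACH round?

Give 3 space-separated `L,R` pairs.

Answer: 106,10 10,155 155,163

Derivation:
Round 1 (k=8): L=106 R=10
Round 2 (k=49): L=10 R=155
Round 3 (k=6): L=155 R=163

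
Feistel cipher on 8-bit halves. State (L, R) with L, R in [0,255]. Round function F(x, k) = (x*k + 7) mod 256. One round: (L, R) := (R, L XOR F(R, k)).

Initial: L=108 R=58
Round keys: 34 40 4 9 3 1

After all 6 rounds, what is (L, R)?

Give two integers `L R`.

Round 1 (k=34): L=58 R=215
Round 2 (k=40): L=215 R=165
Round 3 (k=4): L=165 R=76
Round 4 (k=9): L=76 R=22
Round 5 (k=3): L=22 R=5
Round 6 (k=1): L=5 R=26

Answer: 5 26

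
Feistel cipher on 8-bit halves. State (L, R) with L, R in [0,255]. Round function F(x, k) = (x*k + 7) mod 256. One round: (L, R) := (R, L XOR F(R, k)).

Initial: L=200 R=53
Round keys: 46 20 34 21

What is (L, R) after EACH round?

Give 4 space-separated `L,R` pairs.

Round 1 (k=46): L=53 R=69
Round 2 (k=20): L=69 R=94
Round 3 (k=34): L=94 R=198
Round 4 (k=21): L=198 R=27

Answer: 53,69 69,94 94,198 198,27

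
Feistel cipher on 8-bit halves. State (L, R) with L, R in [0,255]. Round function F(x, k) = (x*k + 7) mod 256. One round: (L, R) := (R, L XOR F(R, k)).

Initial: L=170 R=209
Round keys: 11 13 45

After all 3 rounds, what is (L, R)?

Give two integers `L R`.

Answer: 94 37

Derivation:
Round 1 (k=11): L=209 R=168
Round 2 (k=13): L=168 R=94
Round 3 (k=45): L=94 R=37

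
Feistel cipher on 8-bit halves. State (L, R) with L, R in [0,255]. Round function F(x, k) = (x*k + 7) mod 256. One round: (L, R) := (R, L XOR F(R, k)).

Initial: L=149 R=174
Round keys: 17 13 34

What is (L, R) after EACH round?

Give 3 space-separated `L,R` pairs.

Round 1 (k=17): L=174 R=0
Round 2 (k=13): L=0 R=169
Round 3 (k=34): L=169 R=121

Answer: 174,0 0,169 169,121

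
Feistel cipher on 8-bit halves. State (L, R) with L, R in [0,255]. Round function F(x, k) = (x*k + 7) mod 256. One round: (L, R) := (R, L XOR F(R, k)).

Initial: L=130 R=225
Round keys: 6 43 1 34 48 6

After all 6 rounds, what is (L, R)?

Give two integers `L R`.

Round 1 (k=6): L=225 R=207
Round 2 (k=43): L=207 R=45
Round 3 (k=1): L=45 R=251
Round 4 (k=34): L=251 R=112
Round 5 (k=48): L=112 R=252
Round 6 (k=6): L=252 R=159

Answer: 252 159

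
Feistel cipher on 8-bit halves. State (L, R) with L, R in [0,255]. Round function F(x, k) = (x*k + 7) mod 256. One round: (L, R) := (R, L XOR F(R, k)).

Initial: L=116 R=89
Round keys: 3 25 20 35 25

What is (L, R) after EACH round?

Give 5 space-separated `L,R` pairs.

Answer: 89,102 102,164 164,177 177,158 158,196

Derivation:
Round 1 (k=3): L=89 R=102
Round 2 (k=25): L=102 R=164
Round 3 (k=20): L=164 R=177
Round 4 (k=35): L=177 R=158
Round 5 (k=25): L=158 R=196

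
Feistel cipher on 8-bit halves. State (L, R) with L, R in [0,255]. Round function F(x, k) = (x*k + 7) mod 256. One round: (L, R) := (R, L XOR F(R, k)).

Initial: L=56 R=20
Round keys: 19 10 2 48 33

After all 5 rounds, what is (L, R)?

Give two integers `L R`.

Round 1 (k=19): L=20 R=187
Round 2 (k=10): L=187 R=65
Round 3 (k=2): L=65 R=50
Round 4 (k=48): L=50 R=38
Round 5 (k=33): L=38 R=223

Answer: 38 223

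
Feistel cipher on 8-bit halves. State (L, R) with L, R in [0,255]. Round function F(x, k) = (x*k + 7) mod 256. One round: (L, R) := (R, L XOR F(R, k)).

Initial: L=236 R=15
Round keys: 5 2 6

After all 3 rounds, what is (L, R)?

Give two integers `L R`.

Round 1 (k=5): L=15 R=190
Round 2 (k=2): L=190 R=140
Round 3 (k=6): L=140 R=241

Answer: 140 241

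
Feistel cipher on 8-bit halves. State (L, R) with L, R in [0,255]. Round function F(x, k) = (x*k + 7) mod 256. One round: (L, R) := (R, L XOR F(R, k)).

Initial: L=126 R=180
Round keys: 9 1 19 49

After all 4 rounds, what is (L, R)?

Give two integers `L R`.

Round 1 (k=9): L=180 R=37
Round 2 (k=1): L=37 R=152
Round 3 (k=19): L=152 R=106
Round 4 (k=49): L=106 R=201

Answer: 106 201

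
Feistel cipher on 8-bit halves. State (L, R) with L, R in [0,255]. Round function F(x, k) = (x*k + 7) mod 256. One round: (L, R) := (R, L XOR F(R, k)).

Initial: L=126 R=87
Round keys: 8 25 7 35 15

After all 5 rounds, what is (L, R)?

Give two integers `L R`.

Answer: 53 235

Derivation:
Round 1 (k=8): L=87 R=193
Round 2 (k=25): L=193 R=183
Round 3 (k=7): L=183 R=201
Round 4 (k=35): L=201 R=53
Round 5 (k=15): L=53 R=235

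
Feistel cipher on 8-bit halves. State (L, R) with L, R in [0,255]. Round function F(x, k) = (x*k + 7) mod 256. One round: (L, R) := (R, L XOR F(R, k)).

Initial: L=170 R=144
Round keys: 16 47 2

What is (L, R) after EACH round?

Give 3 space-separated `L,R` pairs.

Round 1 (k=16): L=144 R=173
Round 2 (k=47): L=173 R=90
Round 3 (k=2): L=90 R=22

Answer: 144,173 173,90 90,22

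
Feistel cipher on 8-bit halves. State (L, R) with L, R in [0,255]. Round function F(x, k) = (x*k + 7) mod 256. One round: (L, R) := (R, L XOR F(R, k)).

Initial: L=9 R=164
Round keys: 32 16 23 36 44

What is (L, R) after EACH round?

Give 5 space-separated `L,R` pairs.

Answer: 164,142 142,67 67,130 130,12 12,149

Derivation:
Round 1 (k=32): L=164 R=142
Round 2 (k=16): L=142 R=67
Round 3 (k=23): L=67 R=130
Round 4 (k=36): L=130 R=12
Round 5 (k=44): L=12 R=149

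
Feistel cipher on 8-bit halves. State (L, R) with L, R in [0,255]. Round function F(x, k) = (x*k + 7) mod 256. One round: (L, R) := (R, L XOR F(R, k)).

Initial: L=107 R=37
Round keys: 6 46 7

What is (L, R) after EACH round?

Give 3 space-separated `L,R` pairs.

Answer: 37,142 142,174 174,71

Derivation:
Round 1 (k=6): L=37 R=142
Round 2 (k=46): L=142 R=174
Round 3 (k=7): L=174 R=71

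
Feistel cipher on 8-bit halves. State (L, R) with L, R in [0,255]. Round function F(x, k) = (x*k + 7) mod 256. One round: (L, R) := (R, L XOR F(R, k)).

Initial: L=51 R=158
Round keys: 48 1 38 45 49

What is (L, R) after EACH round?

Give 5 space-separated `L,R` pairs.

Round 1 (k=48): L=158 R=148
Round 2 (k=1): L=148 R=5
Round 3 (k=38): L=5 R=81
Round 4 (k=45): L=81 R=65
Round 5 (k=49): L=65 R=41

Answer: 158,148 148,5 5,81 81,65 65,41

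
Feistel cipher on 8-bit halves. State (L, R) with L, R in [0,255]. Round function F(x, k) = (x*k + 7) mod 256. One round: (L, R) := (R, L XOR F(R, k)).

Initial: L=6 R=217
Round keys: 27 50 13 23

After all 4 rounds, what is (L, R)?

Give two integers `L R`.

Answer: 249 160

Derivation:
Round 1 (k=27): L=217 R=236
Round 2 (k=50): L=236 R=198
Round 3 (k=13): L=198 R=249
Round 4 (k=23): L=249 R=160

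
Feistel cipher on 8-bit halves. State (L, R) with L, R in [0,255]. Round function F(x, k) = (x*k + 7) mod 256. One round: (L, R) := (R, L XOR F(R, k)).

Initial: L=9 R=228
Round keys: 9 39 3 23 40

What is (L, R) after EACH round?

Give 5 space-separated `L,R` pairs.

Answer: 228,2 2,177 177,24 24,158 158,175

Derivation:
Round 1 (k=9): L=228 R=2
Round 2 (k=39): L=2 R=177
Round 3 (k=3): L=177 R=24
Round 4 (k=23): L=24 R=158
Round 5 (k=40): L=158 R=175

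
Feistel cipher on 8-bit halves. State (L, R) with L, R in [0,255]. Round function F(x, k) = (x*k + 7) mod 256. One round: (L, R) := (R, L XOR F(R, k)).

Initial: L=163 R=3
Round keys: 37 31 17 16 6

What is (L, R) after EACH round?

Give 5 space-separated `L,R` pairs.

Answer: 3,213 213,209 209,61 61,6 6,22

Derivation:
Round 1 (k=37): L=3 R=213
Round 2 (k=31): L=213 R=209
Round 3 (k=17): L=209 R=61
Round 4 (k=16): L=61 R=6
Round 5 (k=6): L=6 R=22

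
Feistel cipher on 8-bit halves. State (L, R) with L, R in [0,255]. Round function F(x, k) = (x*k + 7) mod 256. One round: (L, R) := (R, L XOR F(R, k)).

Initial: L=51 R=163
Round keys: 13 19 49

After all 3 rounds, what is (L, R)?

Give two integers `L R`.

Answer: 237 25

Derivation:
Round 1 (k=13): L=163 R=125
Round 2 (k=19): L=125 R=237
Round 3 (k=49): L=237 R=25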